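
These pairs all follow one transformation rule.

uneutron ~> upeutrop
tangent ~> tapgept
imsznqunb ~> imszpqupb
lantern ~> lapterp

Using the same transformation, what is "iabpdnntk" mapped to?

Each output is the input with this applied: replace every "n" with "p".
On "iabpdnntk" that produces "iabpdpptk".

iabpdpptk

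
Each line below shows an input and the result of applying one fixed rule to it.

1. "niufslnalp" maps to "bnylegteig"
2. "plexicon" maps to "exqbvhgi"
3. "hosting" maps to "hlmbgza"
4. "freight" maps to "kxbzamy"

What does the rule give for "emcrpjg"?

fvkiczx

Each output is the input with this applied: move the first character to the end, then shift every letter 7 places backward in the alphabet (wrapping around).
Starting from "emcrpjg": after the first operation, "mcrpjge"; after the second, "fvkiczx".
(Check on "plexicon": → "lexiconp" → "exqbvhgi" ✓)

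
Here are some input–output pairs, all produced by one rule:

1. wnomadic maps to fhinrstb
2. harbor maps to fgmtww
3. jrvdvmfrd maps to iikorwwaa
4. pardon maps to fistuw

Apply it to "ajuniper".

fjnosuwz

Looking at the pairs, the operation is to sort the characters into alphabetical order, then shift every letter 5 places forward in the alphabet (wrapping around).
"ajuniper" → "aeijnpru" → "fjnosuwz".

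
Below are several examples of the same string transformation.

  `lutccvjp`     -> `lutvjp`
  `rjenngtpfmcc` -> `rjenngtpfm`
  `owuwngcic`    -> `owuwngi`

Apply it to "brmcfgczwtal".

brmfgzwtal

Each output is the input with this applied: remove every "c".
"brmcfgczwtal" → "brmfgzwtal".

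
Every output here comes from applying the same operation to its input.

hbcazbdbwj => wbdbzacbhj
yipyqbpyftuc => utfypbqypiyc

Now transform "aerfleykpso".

spkyelfreao

The transformation: move the last character to the front, then reverse the string.
On "aerfleykpso": the first step gives "oaerfleykps", and the second then gives "spkyelfreao".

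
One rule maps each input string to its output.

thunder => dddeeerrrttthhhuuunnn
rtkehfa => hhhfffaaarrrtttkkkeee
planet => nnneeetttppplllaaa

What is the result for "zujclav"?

Each output is the input with this applied: move the last 3 characters to the front (rotate right by 3), then repeat every character 3 times.
"zujclav" → "lavzujc" → "lllaaavvvzzzuuujjjccc".

lllaaavvvzzzuuujjjccc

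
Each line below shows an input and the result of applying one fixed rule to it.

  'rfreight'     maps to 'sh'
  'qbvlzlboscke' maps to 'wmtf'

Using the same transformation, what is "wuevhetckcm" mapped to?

The transformation: keep one character in every 3, starting at position 3 (positions 3rd, 6th, 9th, ...), then shift every letter 1 place forward in the alphabet (wrapping around).
Applying both steps to "wuevhetckcm": "eek", then "ffl".

ffl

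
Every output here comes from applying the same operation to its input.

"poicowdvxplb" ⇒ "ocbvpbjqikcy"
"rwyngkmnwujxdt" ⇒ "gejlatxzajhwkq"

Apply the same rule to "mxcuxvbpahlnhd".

In each case the input is transformed by: shift every letter 13 places forward in the alphabet (wrapping around) — i.e. ROT13, then move the last character to the front.
For "mxcuxvbpahlnhd", step one produces "zkphkiocnuyauq"; step two turns that into "qzkphkiocnuyau".

qzkphkiocnuyau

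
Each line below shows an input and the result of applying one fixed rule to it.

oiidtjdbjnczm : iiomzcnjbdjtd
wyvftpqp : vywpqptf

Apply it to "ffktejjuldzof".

Each output is the input with this applied: move the first 3 characters to the end (rotate left by 3), then reverse the string.
For "ffktejjuldzof", step one produces "tejjuldzofffk"; step two turns that into "kfffozdlujjet".

kfffozdlujjet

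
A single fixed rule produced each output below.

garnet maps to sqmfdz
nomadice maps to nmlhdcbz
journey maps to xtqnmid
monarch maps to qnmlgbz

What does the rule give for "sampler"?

rqolkdz

What's happening: sort the characters into reverse alphabetical order, then shift every letter 1 place backward in the alphabet (wrapping around).
For "sampler", step one produces "srpmlea"; step two turns that into "rqolkdz".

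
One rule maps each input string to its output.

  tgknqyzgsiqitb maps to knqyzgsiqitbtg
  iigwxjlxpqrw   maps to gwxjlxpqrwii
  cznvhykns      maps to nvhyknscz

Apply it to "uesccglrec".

sccglrecue

Each output is the input with this applied: move the first 2 characters to the end (rotate left by 2).
On "uesccglrec" that produces "sccglrecue".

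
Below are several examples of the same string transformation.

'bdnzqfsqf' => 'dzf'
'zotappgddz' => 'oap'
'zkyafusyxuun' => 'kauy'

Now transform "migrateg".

ir

Each output is the input with this applied: delete the last 3 characters, then keep every other character starting from the second (positions 2nd, 4th, 6th, ...).
On "migrateg": the first step gives "migra", and the second then gives "ir".
(Check on "bdnzqfsqf": → "bdnzqf" → "dzf" ✓)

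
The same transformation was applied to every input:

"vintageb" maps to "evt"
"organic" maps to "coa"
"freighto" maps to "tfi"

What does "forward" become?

dfw

The rule is to keep one character in every 3, starting at position 1 (positions 1st, 4th, 7th, ...), then move the last character to the front.
Working it through for "forward": intermediate "fwd", final "dfw".
(Check on "organic": → "oac" → "coa" ✓)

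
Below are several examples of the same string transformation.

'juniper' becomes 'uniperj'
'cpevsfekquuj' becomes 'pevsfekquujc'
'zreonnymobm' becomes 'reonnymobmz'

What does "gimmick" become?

immickg

Looking at the pairs, the operation is to move the first character to the end.
"gimmick" → "immickg".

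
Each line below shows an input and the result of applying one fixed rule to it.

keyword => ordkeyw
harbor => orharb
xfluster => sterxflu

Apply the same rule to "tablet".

ettabl

Each output is the input with this applied: move the first character to the end, then move the first 3 characters to the end (rotate left by 3).
Applying both steps to "tablet": "ablett", then "ettabl".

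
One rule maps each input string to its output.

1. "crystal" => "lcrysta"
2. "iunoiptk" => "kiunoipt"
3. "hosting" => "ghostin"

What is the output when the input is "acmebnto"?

The transformation: move the last character to the front.
Doing the same to "acmebnto": "oacmebnt".

oacmebnt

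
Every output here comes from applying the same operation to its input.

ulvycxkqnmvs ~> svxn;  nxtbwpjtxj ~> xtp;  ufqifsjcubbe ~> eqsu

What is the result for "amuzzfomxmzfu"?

fufx

The rule is to keep one character in every 3, starting at position 3 (positions 3rd, 6th, 9th, ...), then move the last character to the front.
On "amuzzfomxmzfu": the first step gives "ufxf", and the second then gives "fufx".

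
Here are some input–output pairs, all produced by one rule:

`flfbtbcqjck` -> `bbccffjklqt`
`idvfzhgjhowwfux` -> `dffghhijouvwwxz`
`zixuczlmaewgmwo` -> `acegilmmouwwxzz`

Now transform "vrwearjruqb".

abejqrrruvw

The pattern: sort the characters into alphabetical order.
So "vrwearjruqb" becomes "abejqrrruvw".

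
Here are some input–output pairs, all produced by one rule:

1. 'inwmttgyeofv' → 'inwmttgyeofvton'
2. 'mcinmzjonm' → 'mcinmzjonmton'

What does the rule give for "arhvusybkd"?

arhvusybkdton

The transformation: append "ton".
For "arhvusybkd" the result is "arhvusybkdton".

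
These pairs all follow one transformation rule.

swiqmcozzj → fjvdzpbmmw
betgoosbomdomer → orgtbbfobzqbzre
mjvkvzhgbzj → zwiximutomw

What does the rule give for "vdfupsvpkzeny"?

The rule is to shift every letter 13 places forward in the alphabet (wrapping around) — i.e. ROT13.
On "vdfupsvpkzeny" that produces "iqshcficxmral".

iqshcficxmral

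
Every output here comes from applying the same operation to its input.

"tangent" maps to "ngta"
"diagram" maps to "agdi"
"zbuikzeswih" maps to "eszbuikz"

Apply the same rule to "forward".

The transformation: delete the last 3 characters, then move the last 2 characters to the front (rotate right by 2).
Applying both steps to "forward": "forw", then "rwfo".
(Check on "zbuikzeswih": → "zbuikzes" → "eszbuikz" ✓)

rwfo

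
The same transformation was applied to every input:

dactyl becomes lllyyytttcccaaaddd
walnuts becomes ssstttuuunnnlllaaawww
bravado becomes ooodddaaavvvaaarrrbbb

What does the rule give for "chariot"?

tttoooiiirrraaahhhccc

The transformation: reverse the string, then repeat every character 3 times.
On "chariot": the first step gives "toirahc", and the second then gives "tttoooiiirrraaahhhccc".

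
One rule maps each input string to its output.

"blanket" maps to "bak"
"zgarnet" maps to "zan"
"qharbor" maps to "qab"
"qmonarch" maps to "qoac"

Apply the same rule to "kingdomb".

kndm

The transformation: swap each adjacent pair of characters (1↔2, 3↔4, ...), then keep every other character starting from the second (positions 2nd, 4th, 6th, ...).
Working it through for "kingdomb": intermediate "ikgnodbm", final "kndm".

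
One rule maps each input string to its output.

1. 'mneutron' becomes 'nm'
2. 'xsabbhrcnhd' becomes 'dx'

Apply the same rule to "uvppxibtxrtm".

What's happening: move the first character to the end, then keep only the last 2 characters.
"uvppxibtxrtm" → "vppxibtxrtmu" → "mu".

mu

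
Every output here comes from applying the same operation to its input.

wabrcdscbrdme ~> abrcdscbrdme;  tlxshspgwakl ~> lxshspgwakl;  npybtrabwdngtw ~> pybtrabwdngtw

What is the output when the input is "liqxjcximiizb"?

The rule is to delete the first character.
So "liqxjcximiizb" becomes "iqxjcximiizb".

iqxjcximiizb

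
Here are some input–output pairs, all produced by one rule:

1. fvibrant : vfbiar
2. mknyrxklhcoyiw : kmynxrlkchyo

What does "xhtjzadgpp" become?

Looking at the pairs, the operation is to delete the last 2 characters, then swap each adjacent pair of characters (1↔2, 3↔4, ...).
Starting from "xhtjzadgpp": after the first operation, "xhtjzadg"; after the second, "hxjtazgd".

hxjtazgd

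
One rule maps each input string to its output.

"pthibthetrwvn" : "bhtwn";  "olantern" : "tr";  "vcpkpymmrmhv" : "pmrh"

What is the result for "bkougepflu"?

In each case the input is transformed by: keep every other character starting from the first (positions 1st, 3rd, 5th, ...), then delete the first 2 characters.
For "bkougepflu", step one produces "bogpl"; step two turns that into "gpl".

gpl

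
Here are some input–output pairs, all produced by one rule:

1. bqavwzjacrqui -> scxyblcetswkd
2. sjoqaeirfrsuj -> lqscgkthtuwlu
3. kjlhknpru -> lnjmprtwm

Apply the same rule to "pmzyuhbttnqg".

obawjdvvpsir

Each output is the input with this applied: shift every letter 2 places forward in the alphabet (wrapping around), then move the first character to the end.
Applying both steps to "pmzyuhbttnqg": "robawjdvvpsi", then "obawjdvvpsir".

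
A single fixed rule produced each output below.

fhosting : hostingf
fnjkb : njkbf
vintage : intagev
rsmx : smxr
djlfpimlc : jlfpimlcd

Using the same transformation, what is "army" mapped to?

The pattern: move the first character to the end.
On "army" that produces "rmya".

rmya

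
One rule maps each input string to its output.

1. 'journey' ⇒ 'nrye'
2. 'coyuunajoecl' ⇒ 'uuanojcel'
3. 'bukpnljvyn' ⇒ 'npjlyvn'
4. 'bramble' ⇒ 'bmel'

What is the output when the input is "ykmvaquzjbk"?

avuqjzkb

The rule is to delete the first 3 characters, then swap each adjacent pair of characters (1↔2, 3↔4, ...).
Working it through for "ykmvaquzjbk": intermediate "vaquzjbk", final "avuqjzkb".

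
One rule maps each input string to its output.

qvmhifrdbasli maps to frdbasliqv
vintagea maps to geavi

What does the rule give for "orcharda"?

rdaor

Rule — move the first 2 characters to the end (rotate left by 2), then delete the first 3 characters.
For "orcharda", step one produces "chardaor"; step two turns that into "rdaor".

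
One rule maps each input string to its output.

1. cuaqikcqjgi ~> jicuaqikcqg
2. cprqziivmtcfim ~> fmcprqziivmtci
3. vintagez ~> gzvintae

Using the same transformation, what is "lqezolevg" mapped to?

The transformation: move the last 2 characters to the front (rotate right by 2), then swap the first and last characters.
For "lqezolevg", step one produces "vglqezole"; step two turns that into "eglqezolv".

eglqezolv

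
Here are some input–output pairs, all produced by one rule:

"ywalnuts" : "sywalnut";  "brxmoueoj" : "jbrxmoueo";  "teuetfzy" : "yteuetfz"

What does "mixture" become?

What's happening: move the last character to the front.
Applying that to "mixture" gives "emixtur".

emixtur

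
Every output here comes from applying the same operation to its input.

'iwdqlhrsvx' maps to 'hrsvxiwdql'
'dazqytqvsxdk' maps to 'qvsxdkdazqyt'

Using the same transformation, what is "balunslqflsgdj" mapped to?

Looking at the pairs, the operation is to swap the front and back halves of the string.
On "balunslqflsgdj" that produces "qflsgdjbalunsl".

qflsgdjbalunsl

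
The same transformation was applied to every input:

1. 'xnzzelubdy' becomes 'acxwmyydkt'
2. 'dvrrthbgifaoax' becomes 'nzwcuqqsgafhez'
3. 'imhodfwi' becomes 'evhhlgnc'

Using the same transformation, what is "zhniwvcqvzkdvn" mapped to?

cumygmhvubpuyj

Rule — shift every letter 1 place backward in the alphabet (wrapping around), then move the last 3 characters to the front (rotate right by 3).
Working it through for "zhniwvcqvzkdvn": intermediate "ygmhvubpuyjcum", final "cumygmhvubpuyj".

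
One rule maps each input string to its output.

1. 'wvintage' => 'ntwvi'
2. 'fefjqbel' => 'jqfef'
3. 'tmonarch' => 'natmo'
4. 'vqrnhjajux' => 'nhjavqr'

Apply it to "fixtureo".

tufix

The rule is to delete the last 3 characters, then move the first 3 characters to the end (rotate left by 3).
Working it through for "fixtureo": intermediate "fixtu", final "tufix".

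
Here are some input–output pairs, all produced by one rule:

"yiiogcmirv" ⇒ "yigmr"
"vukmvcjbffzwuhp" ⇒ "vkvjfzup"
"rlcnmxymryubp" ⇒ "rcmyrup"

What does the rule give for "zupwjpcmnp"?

In each case the input is transformed by: keep every other character starting from the first (positions 1st, 3rd, 5th, ...).
"zupwjpcmnp" → "zpjcn".

zpjcn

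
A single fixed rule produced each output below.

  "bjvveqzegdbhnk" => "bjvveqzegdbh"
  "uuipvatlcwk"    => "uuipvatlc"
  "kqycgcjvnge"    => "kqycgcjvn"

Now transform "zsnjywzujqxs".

zsnjywzujq

Each output is the input with this applied: delete the last 2 characters.
Doing the same to "zsnjywzujqxs": "zsnjywzujq".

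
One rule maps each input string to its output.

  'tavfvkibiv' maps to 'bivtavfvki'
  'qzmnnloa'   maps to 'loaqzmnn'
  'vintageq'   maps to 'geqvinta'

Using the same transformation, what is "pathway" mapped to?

waypath

Looking at the pairs, the operation is to move the last 3 characters to the front (rotate right by 3).
Applying that to "pathway" gives "waypath".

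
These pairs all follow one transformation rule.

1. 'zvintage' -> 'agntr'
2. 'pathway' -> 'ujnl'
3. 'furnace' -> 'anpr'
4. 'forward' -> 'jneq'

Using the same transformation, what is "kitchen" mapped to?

What's happening: delete the first 3 characters, then shift every letter 13 places forward in the alphabet (wrapping around) — i.e. ROT13.
Applying that to "kitchen" gives "pura".

pura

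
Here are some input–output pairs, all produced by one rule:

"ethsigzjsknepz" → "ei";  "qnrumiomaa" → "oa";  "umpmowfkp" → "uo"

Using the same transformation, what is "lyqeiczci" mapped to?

ii

Rule — keep every other character starting from the first (positions 1st, 3rd, 5th, ...), then keep only the vowels.
Working it through for "lyqeiczci": intermediate "lqizi", final "ii".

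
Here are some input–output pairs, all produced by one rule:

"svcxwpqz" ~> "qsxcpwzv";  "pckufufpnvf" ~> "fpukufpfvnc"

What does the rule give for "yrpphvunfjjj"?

Rule — swap each adjacent pair of characters (1↔2, 3↔4, ...), then swap the first and last characters.
For "yrpphvunfjjj" the result is "jyppvhnujfjr".
(Check on "svcxwpqz": → "vsxcpwzq" → "qsxcpwzv" ✓)

jyppvhnujfjr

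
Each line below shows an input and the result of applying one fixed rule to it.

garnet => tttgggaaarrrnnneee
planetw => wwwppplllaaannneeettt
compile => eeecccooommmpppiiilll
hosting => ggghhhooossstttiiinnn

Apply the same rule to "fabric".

cccfffaaabbbrrriii

What's happening: move the last character to the front, then repeat every character 3 times.
"fabric" → "cfabri" → "cccfffaaabbbrrriii".
(Check on "hosting": → "ghostin" → "ggghhhooossstttiiinnn" ✓)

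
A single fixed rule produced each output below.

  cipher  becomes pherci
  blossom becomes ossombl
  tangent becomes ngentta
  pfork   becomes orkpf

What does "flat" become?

In each case the input is transformed by: move the first 2 characters to the end (rotate left by 2).
On "flat" that produces "atfl".

atfl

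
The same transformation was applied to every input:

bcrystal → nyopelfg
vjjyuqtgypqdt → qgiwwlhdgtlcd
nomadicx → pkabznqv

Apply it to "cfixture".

erpsvkgh

The transformation: shift every letter 13 places forward in the alphabet (wrapping around) — i.e. ROT13, then move the last 2 characters to the front (rotate right by 2).
Applying both steps to "cfixture": "psvkgher", then "erpsvkgh".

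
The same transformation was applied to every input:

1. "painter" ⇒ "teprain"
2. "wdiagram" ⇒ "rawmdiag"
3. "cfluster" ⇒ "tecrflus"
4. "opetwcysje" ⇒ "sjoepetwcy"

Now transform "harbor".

Looking at the pairs, the operation is to swap the first and last characters, then move the last 3 characters to the front (rotate right by 3).
Working it through for "harbor": intermediate "rarboh", final "bohrar".

bohrar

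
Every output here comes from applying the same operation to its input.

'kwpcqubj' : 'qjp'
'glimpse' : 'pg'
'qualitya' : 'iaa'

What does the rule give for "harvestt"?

etr

What's happening: move the first 3 characters to the end (rotate left by 3), then keep one character in every 3, starting at position 2 (positions 2nd, 5th, 8th, ...).
For "harvestt", step one produces "vestthar"; step two turns that into "etr".
(Check on "kwpcqubj": → "cqubjkwp" → "qjp" ✓)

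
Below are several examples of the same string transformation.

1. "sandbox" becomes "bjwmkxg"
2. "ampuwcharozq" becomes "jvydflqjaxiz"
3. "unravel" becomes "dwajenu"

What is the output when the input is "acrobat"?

jlaxkjc

The transformation: shift every letter 9 places forward in the alphabet (wrapping around).
For "acrobat" the result is "jlaxkjc".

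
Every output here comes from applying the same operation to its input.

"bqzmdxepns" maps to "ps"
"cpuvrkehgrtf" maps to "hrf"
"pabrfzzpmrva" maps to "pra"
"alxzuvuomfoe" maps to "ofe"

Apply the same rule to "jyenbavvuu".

What's happening: keep every other character starting from the second (positions 2nd, 4th, 6th, ...), then delete the first 3 characters.
Starting from "jyenbavvuu": after the first operation, "ynavu"; after the second, "vu".

vu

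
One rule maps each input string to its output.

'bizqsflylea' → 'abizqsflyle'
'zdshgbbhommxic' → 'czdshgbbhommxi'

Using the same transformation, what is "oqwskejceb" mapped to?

boqwskejce

The pattern: move the last character to the front.
For "oqwskejceb" the result is "boqwskejce".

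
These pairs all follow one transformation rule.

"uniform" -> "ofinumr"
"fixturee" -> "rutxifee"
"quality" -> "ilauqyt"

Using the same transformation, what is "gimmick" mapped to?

What's happening: reverse the string, then move the first 2 characters to the end (rotate left by 2).
Applying both steps to "gimmick": "kcimmig", then "immigkc".

immigkc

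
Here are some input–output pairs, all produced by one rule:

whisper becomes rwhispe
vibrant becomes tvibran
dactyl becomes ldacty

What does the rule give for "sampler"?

rsample

Rule — move the last character to the front.
So "sampler" becomes "rsample".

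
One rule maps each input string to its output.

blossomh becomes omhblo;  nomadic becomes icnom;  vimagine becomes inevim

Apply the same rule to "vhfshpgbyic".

The transformation: move the first 3 characters to the end (rotate left by 3), then delete the first 2 characters.
Starting from "vhfshpgbyic": after the first operation, "shpgbyicvhf"; after the second, "pgbyicvhf".

pgbyicvhf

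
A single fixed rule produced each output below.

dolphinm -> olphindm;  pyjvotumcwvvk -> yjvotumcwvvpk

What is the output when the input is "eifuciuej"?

ifuciueej

What's happening: swap the first and last characters, then move the first character to the end.
For "eifuciuej", step one produces "jifuciuee"; step two turns that into "ifuciueej".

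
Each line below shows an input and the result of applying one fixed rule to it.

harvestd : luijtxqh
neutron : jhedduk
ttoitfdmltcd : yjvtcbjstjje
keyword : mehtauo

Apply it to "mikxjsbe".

What's happening: shift every letter 10 places backward in the alphabet (wrapping around), then move the first 3 characters to the end (rotate left by 3).
"mikxjsbe" → "cyanziru" → "nzirucya".

nzirucya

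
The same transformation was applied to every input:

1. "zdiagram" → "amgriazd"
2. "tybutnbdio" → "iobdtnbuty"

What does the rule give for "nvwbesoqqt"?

qtoqeswbnv

In each case the input is transformed by: reverse the string, then swap each adjacent pair of characters (1↔2, 3↔4, ...).
Starting from "nvwbesoqqt": after the first operation, "tqqosebwvn"; after the second, "qtoqeswbnv".
(Check on "tybutnbdio": → "oidbntubyt" → "iobdtnbuty" ✓)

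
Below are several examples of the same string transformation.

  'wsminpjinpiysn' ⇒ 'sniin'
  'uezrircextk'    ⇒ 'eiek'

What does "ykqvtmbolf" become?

The transformation: keep one character in every 3, starting at position 2 (positions 2nd, 5th, 8th, ...).
For "ykqvtmbolf" the result is "kto".

kto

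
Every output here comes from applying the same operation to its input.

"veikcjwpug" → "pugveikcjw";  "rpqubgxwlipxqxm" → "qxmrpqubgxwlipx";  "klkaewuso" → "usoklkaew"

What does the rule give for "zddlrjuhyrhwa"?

The transformation: move the last 3 characters to the front (rotate right by 3).
"zddlrjuhyrhwa" → "hwazddlrjuhyr".

hwazddlrjuhyr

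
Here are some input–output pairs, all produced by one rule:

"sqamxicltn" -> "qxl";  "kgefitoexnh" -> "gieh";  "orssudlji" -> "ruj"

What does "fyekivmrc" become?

The transformation: keep one character in every 3, starting at position 2 (positions 2nd, 5th, 8th, ...).
"fyekivmrc" → "yir".

yir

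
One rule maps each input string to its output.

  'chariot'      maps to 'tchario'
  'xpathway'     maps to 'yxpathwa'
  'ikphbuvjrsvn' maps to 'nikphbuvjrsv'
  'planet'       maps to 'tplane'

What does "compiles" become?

scompile

What's happening: move the last character to the front.
On "compiles" that produces "scompile".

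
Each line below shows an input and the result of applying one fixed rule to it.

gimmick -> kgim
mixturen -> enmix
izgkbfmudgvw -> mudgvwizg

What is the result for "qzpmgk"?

In each case the input is transformed by: move the first 3 characters to the end (rotate left by 3), then delete the first 3 characters.
Applying both steps to "qzpmgk": "mgkqzp", then "qzp".

qzp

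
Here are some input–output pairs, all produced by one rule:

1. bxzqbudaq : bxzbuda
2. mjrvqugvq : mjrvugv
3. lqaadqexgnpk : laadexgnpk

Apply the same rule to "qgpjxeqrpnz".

gpjxerpnz

Rule — remove every "q".
For "qgpjxeqrpnz" the result is "gpjxerpnz".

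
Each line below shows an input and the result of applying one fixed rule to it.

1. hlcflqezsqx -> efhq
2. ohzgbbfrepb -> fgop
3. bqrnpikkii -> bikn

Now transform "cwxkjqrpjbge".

Each output is the input with this applied: keep one character in every 3, starting at position 1 (positions 1st, 4th, 7th, ...), then sort the characters into alphabetical order.
Working it through for "cwxkjqrpjbge": intermediate "ckrb", final "bckr".

bckr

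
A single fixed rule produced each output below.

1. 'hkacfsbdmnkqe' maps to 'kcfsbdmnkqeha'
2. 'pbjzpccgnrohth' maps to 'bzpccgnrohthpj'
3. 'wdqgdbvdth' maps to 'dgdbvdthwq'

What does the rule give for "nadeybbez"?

Rule — move the first 2 characters to the end (rotate left by 2), then swap the first and last characters.
"nadeybbez" → "aeybbeznd".

aeybbeznd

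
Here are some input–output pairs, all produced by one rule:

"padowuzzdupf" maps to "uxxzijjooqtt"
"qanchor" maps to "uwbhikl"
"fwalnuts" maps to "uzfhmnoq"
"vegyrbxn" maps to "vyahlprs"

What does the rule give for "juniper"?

The rule is to sort the characters into alphabetical order, then shift every letter 6 places backward in the alphabet (wrapping around).
Starting from "juniper": after the first operation, "eijnpru"; after the second, "ycdhjlo".

ycdhjlo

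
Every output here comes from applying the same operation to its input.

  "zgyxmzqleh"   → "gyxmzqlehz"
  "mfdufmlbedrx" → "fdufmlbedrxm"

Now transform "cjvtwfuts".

Rule — move the first character to the end.
On "cjvtwfuts" that produces "jvtwfutsc".

jvtwfutsc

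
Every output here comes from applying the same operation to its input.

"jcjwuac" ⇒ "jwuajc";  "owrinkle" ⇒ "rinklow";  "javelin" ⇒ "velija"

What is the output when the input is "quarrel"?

arrequ

The transformation: delete the last character, then move the first 2 characters to the end (rotate left by 2).
"quarrel" → "quarre" → "arrequ".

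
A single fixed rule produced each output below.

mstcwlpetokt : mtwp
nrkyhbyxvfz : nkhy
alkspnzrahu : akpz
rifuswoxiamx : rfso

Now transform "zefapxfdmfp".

The rule is to keep every other character starting from the first (positions 1st, 3rd, 5th, ...), then keep only the first 4 characters.
Working it through for "zefapxfdmfp": intermediate "zfpfmp", final "zfpf".

zfpf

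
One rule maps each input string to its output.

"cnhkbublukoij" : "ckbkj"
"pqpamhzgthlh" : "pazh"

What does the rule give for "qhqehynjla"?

qena

What's happening: keep one character in every 3, starting at position 1 (positions 1st, 4th, 7th, ...).
On "qhqehynjla" that produces "qena".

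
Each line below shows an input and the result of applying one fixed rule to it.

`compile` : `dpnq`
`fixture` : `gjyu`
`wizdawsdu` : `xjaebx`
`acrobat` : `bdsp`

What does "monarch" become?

The transformation: delete the last 3 characters, then shift every letter 1 place forward in the alphabet (wrapping around).
Applying both steps to "monarch": "mona", then "npob".
(Check on "acrobat": → "acro" → "bdsp" ✓)

npob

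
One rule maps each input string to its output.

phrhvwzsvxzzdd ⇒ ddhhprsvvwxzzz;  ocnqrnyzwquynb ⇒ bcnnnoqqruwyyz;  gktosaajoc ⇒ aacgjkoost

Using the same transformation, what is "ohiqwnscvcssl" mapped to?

cchilnoqsssvw

The pattern: sort the characters into alphabetical order.
Doing the same to "ohiqwnscvcssl": "cchilnoqsssvw".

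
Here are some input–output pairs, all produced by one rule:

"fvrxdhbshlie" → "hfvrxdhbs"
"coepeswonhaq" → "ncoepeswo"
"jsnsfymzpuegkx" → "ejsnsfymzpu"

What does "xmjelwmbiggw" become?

ixmjelwmb

What's happening: delete the last 3 characters, then move the last character to the front.
Applying both steps to "xmjelwmbiggw": "xmjelwmbi", then "ixmjelwmb".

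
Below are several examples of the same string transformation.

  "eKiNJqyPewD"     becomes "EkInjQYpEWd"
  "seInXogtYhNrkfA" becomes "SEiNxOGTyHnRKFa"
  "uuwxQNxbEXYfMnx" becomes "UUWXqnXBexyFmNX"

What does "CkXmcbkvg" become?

cKxMCBKVG

Rule — flip the case of every letter.
So "CkXmcbkvg" becomes "cKxMCBKVG".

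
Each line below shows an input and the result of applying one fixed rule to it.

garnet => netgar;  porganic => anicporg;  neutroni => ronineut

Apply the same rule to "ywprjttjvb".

ttjvbywprj

The transformation: swap the front and back halves of the string.
So "ywprjttjvb" becomes "ttjvbywprj".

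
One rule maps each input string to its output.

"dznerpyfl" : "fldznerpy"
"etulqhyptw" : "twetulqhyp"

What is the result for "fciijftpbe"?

Looking at the pairs, the operation is to move the last 2 characters to the front (rotate right by 2).
On "fciijftpbe" that produces "befciijftp".

befciijftp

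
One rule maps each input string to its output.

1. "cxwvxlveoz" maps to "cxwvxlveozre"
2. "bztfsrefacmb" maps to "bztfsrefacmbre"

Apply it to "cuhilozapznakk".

cuhilozapznakkre

In each case the input is transformed by: append "re".
On "cuhilozapznakk" that produces "cuhilozapznakkre".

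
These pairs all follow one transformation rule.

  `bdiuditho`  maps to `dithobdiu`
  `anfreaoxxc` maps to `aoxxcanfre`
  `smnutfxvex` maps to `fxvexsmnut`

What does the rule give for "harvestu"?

vestuhar

Rule — move the last 2 characters to the front (rotate right by 2), then move the last 3 characters to the front (rotate right by 3).
Starting from "harvestu": after the first operation, "tuharves"; after the second, "vestuhar".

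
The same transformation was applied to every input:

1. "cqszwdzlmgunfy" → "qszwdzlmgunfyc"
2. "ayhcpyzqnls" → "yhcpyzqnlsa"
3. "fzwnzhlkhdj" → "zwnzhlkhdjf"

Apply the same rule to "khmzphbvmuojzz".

hmzphbvmuojzzk

Rule — move the first character to the end.
"khmzphbvmuojzz" → "hmzphbvmuojzzk".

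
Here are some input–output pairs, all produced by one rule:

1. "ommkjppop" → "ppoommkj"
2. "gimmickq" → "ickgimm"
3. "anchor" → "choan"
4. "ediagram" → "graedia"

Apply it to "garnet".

rnega

The rule is to delete the last character, then move the last 3 characters to the front (rotate right by 3).
Starting from "garnet": after the first operation, "garne"; after the second, "rnega".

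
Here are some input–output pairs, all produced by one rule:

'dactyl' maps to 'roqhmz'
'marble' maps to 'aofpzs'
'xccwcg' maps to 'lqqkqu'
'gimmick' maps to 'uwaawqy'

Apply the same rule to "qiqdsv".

ewergj

Each output is the input with this applied: shift every letter 12 places backward in the alphabet (wrapping around).
For "qiqdsv" the result is "ewergj".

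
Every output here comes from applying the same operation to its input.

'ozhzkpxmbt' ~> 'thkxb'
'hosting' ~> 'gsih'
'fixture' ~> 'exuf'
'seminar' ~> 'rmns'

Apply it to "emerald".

deae

The transformation: swap the first and last characters, then keep every other character starting from the first (positions 1st, 3rd, 5th, ...).
Starting from "emerald": after the first operation, "dmerale"; after the second, "deae".
(Check on "seminar": → "reminas" → "rmns" ✓)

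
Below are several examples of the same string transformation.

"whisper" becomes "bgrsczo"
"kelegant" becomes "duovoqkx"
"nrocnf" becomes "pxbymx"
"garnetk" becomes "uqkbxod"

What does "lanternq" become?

avkxdobx

The rule is to move the last character to the front, then shift every letter 10 places forward in the alphabet (wrapping around).
For "lanternq", step one produces "qlantern"; step two turns that into "avkxdobx".
(Check on "whisper": → "rwhispe" → "bgrsczo" ✓)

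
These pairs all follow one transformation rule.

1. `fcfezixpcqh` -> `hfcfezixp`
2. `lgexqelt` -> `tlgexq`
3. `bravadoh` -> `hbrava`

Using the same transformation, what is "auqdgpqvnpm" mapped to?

What's happening: move the last 3 characters to the front (rotate right by 3), then delete the first 2 characters.
"auqdgpqvnpm" → "npmauqdgpqv" → "mauqdgpqv".

mauqdgpqv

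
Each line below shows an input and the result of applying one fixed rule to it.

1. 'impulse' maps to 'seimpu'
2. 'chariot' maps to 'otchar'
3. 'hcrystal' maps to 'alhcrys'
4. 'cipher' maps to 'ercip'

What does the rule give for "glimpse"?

The rule is to move the last 2 characters to the front (rotate right by 2), then delete the last character.
Working it through for "glimpse": intermediate "seglimp", final "seglim".
(Check on "impulse": → "seimpul" → "seimpu" ✓)

seglim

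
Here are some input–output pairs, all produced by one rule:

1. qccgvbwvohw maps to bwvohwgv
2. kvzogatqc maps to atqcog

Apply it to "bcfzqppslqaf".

ppslqafzq

The transformation: delete the first 3 characters, then move the first 2 characters to the end (rotate left by 2).
For "bcfzqppslqaf", step one produces "zqppslqaf"; step two turns that into "ppslqafzq".
(Check on "qccgvbwvohw": → "gvbwvohw" → "bwvohwgv" ✓)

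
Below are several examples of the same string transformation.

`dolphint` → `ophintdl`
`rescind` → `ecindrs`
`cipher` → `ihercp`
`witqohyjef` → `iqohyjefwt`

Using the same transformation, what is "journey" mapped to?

Each output is the input with this applied: move the first 2 characters to the end (rotate left by 2), then swap the first and last characters.
So "journey" becomes "orneyju".
(Check on "witqohyjef": → "tqohyjefwi" → "iqohyjefwt" ✓)

orneyju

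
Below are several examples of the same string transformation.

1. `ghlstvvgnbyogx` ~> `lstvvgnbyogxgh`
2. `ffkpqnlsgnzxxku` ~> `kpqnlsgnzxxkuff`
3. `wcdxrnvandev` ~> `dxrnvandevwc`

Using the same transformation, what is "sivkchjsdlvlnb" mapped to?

vkchjsdlvlnbsi

The transformation: move the first 2 characters to the end (rotate left by 2).
Applying that to "sivkchjsdlvlnb" gives "vkchjsdlvlnbsi".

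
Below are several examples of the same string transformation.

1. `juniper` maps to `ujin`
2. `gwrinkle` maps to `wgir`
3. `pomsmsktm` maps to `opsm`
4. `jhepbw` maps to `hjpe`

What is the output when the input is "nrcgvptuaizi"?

rngc

The transformation: swap each adjacent pair of characters (1↔2, 3↔4, ...), then keep only the first 4 characters.
"nrcgvptuaizi" → "rngcpvutiaiz" → "rngc".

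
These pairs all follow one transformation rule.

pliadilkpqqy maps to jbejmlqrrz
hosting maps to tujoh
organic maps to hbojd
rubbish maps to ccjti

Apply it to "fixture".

The transformation: delete the first 2 characters, then shift every letter 1 place forward in the alphabet (wrapping around).
"fixture" → "xture" → "yuvsf".

yuvsf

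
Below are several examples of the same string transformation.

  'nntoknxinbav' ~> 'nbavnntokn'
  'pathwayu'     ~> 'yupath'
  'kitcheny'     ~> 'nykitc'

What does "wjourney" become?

eywjou

Each output is the input with this applied: swap the front and back halves of the string, then delete the first 2 characters.
Applying both steps to "wjourney": "rneywjou", then "eywjou".
(Check on "pathwayu": → "wayupath" → "yupath" ✓)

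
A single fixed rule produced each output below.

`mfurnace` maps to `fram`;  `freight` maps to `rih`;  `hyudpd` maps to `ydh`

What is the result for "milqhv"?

iqm

The rule is to swap the first and last characters, then keep every other character starting from the second (positions 2nd, 4th, 6th, ...).
"milqhv" → "vilqhm" → "iqm".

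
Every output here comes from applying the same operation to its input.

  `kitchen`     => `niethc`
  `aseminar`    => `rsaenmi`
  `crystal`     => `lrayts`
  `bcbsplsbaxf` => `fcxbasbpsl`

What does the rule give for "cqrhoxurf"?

fqrruhxo

In each case the input is transformed by: take characters alternately from the front and the back (1st, last, 2nd, 2nd-last, ...), then delete the first character.
On "cqrhoxurf": the first step gives "cfqrruhxo", and the second then gives "fqrruhxo".
(Check on "kitchen": → "kniethc" → "niethc" ✓)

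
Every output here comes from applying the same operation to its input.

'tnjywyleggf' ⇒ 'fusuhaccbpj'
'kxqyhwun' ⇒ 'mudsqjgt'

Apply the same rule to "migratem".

cnwpaiie

In each case the input is transformed by: move the first 2 characters to the end (rotate left by 2), then shift every letter 4 places backward in the alphabet (wrapping around).
"migratem" → "cnwpaiie".
(Check on "kxqyhwun": → "qyhwunkx" → "mudsqjgt" ✓)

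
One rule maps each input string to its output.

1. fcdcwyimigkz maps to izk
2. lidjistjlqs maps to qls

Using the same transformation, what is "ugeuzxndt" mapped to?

Each output is the input with this applied: swap each adjacent pair of characters (1↔2, 3↔4, ...), then keep only the last 3 characters.
Starting from "ugeuzxndt": after the first operation, "guuexzdnt"; after the second, "dnt".

dnt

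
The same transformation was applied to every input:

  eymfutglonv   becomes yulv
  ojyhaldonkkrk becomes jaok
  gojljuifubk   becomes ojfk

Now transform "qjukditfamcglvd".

What's happening: keep one character in every 3, starting at position 2 (positions 2nd, 5th, 8th, ...).
On "qjukditfamcglvd" that produces "jdfcv".

jdfcv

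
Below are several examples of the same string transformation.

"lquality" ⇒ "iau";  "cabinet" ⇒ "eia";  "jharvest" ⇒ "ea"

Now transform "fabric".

ia

The pattern: reverse the string, then keep only the vowels.
On "fabric": the first step gives "cirbaf", and the second then gives "ia".
(Check on "cabinet": → "tenibac" → "eia" ✓)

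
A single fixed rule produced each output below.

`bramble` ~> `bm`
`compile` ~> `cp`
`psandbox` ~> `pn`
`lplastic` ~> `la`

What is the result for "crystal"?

cs

Each output is the input with this applied: move the last 2 characters to the front (rotate right by 2), then keep one character in every 3, starting at position 3 (positions 3rd, 6th, 9th, ...).
Applying that to "crystal" gives "cs".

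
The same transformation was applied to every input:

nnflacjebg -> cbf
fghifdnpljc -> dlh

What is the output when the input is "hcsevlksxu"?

lxs

Each output is the input with this applied: keep one character in every 3, starting at position 3 (positions 3rd, 6th, 9th, ...), then move the first character to the end.
For "hcsevlksxu", step one produces "slx"; step two turns that into "lxs".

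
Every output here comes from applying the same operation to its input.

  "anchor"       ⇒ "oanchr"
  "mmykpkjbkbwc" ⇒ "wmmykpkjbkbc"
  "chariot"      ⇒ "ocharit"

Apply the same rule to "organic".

Each output is the input with this applied: move the last character to the front, then swap the first and last characters.
Doing the same to "organic": "iorganc".

iorganc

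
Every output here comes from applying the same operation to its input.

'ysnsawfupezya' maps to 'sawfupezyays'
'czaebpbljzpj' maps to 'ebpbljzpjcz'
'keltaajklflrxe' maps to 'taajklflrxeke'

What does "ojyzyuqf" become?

The transformation: move the first 3 characters to the end (rotate left by 3), then delete the last character.
Working it through for "ojyzyuqf": intermediate "zyuqfojy", final "zyuqfoj".

zyuqfoj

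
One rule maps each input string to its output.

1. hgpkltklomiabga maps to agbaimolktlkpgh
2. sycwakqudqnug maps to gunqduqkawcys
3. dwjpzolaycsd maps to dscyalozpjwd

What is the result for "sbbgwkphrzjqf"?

fqjzrhpkwgbbs

In each case the input is transformed by: reverse the string.
For "sbbgwkphrzjqf" the result is "fqjzrhpkwgbbs".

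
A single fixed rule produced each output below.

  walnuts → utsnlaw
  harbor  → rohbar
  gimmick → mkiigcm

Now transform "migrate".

rmigeat

The rule is to sort the characters into reverse alphabetical order, then move the first character to the end.
Working it through for "migrate": intermediate "trmigea", final "rmigeat".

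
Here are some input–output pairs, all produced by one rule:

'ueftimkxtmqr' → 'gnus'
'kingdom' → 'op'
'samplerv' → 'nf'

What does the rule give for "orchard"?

Each output is the input with this applied: shift every letter 1 place forward in the alphabet (wrapping around), then keep one character in every 3, starting at position 3 (positions 3rd, 6th, 9th, ...).
On "orchard": the first step gives "psdibse", and the second then gives "ds".

ds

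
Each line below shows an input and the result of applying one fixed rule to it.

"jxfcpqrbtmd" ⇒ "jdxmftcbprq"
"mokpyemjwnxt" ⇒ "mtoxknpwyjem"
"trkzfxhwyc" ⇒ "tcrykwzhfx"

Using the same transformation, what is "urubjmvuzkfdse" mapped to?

uersudbfjkmzvu

Looking at the pairs, the operation is to take characters alternately from the front and the back (1st, last, 2nd, 2nd-last, ...).
Doing the same to "urubjmvuzkfdse": "uersudbfjkmzvu".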